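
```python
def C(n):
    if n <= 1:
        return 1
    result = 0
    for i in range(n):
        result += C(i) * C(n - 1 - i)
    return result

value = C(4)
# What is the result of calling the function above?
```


C(4)
= sum of C(i) * C(4-1-i) for i in 0..3
First compute sub-values bottom-up:
  C(0) = 1, C(1) = 1
  C(2) = 1*1 + 1*1 = 2
  C(3) = 1*2 + 1*1 + 2*1 = 5
Now C(4):
  C(0)*C(3) = 1*5 = 5
  C(1)*C(2) = 1*2 = 2
  C(2)*C(1) = 2*1 = 2
  C(3)*C(0) = 5*1 = 5
= 5 + 2 + 2 + 5
= 14


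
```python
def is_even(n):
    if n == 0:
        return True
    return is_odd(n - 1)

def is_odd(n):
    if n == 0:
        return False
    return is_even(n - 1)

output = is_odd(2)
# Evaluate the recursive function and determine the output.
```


is_odd(2)
= is_even(1)
= is_odd(0)
n == 0: return False
= False


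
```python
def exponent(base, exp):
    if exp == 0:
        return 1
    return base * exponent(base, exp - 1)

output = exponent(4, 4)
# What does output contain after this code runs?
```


exponent(4, 4)
= 4 * exponent(4, 3)
= 4 * 4 * exponent(4, 2)
= 4 * 4 * 4 * exponent(4, 1)
= 4 * 4 * 4 * 4 * exponent(4, 0)
= 4 * 4 * 4 * 4 * 1
= 256


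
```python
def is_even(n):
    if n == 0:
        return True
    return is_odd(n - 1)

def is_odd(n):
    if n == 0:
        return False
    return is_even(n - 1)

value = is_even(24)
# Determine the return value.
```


is_even(24)
= is_odd(23)
= is_even(22)
= is_odd(21)
= is_even(20)
= is_odd(19)
= is_even(18)
= is_odd(17)
= is_even(16)
= is_odd(15)
= is_even(14)
= is_odd(13)
= is_even(12)
= is_odd(11)
= is_even(10)
= is_odd(9)
= is_even(8)
= is_odd(7)
= is_even(6)
= is_odd(5)
= is_even(4)
= is_odd(3)
= is_even(2)
= is_odd(1)
= is_even(0)
n == 0: return True
= True


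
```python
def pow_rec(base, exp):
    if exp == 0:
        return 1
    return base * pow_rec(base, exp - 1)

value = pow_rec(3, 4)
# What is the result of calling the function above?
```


pow_rec(3, 4)
= 3 * pow_rec(3, 3)
= 3 * 3 * pow_rec(3, 2)
= 3 * 3 * 3 * pow_rec(3, 1)
= 3 * 3 * 3 * 3 * pow_rec(3, 0)
= 3 * 3 * 3 * 3 * 1
= 81


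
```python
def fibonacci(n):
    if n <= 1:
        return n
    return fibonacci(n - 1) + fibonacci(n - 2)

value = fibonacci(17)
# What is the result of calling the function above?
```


fibonacci(17)
= fibonacci(16) + fibonacci(15)
= (fibonacci(15) + fibonacci(14)) + fibonacci(15)
Computing bottom-up: fibonacci(0)=0, fibonacci(1)=1, fibonacci(2)=1, fibonacci(3)=2, fibonacci(4)=3, fibonacci(5)=5, fibonacci(6)=8, fibonacci(7)=13, fibonacci(8)=21, fibonacci(9)=34, fibonacci(10)=55, fibonacci(11)=89, fibonacci(12)=144, fibonacci(13)=233, fibonacci(14)=377, fibonacci(15)=610, fibonacci(16)=987, fibonacci(17)=1597
= 1597


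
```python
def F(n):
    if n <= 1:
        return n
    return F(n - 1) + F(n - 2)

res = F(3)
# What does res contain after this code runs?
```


F(3)
= F(2) + F(1)
Computing bottom-up: F(0)=0, F(1)=1, F(2)=1, F(3)=2
= 2


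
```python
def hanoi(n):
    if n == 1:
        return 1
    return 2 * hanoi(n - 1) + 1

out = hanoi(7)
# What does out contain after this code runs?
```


hanoi(7)
= 2 * hanoi(6) + 1
= 2 * (2 * hanoi(5) + 1) + 1
= 2 * (2 * (2 * hanoi(4) + 1) + 1) + 1
= 2 * (2 * (2 * (2 * hanoi(3) + 1) + 1) + 1) + 1
= 2 * (2 * (2 * (2 * (2 * hanoi(2) + 1) + 1) + 1) + 1) + 1
= 2 * (2 * (2 * (2 * (2 * (2 * hanoi(1) + 1) + 1) + 1) + 1) + 1) + 1
Now compute bottom-up:
hanoi(1) = 1
hanoi(2) = 2 * 1 + 1 = 3
hanoi(3) = 2 * 3 + 1 = 7
hanoi(4) = 2 * 7 + 1 = 15
hanoi(5) = 2 * 15 + 1 = 31
hanoi(6) = 2 * 31 + 1 = 63
hanoi(7) = 2 * 63 + 1 = 127
= 127


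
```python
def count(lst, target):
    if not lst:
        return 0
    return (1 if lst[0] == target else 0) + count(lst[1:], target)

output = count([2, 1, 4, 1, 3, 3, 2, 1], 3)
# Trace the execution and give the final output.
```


count([2, 1, 4, 1, 3, 3, 2, 1], 3)
lst[0]=2 != 3: 0 + count([1, 4, 1, 3, 3, 2, 1], 3)
lst[0]=1 != 3: 0 + count([4, 1, 3, 3, 2, 1], 3)
lst[0]=4 != 3: 0 + count([1, 3, 3, 2, 1], 3)
lst[0]=1 != 3: 0 + count([3, 3, 2, 1], 3)
lst[0]=3 == 3: 1 + count([3, 2, 1], 3)
lst[0]=3 == 3: 1 + count([2, 1], 3)
lst[0]=2 != 3: 0 + count([1], 3)
lst[0]=1 != 3: 0 + count([], 3)
= 2


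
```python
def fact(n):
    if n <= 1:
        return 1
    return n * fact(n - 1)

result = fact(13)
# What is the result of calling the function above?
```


fact(13)
= 13 * fact(12)
= 13 * 12 * fact(11)
= 13 * 12 * 11 * fact(10)
= 13 * 12 * 11 * 10 * fact(9)
= 13 * 12 * 11 * 10 * 9 * fact(8)
= 13 * 12 * 11 * 10 * 9 * 8 * fact(7)
= 13 * 12 * 11 * 10 * 9 * 8 * 7 * fact(6)
= 13 * 12 * 11 * 10 * 9 * 8 * 7 * 6 * fact(5)
= 13 * 12 * 11 * 10 * 9 * 8 * 7 * 6 * 5 * fact(4)
= 13 * 12 * 11 * 10 * 9 * 8 * 7 * 6 * 5 * 4 * fact(3)
= 13 * 12 * 11 * 10 * 9 * 8 * 7 * 6 * 5 * 4 * 3 * fact(2)
= 13 * 12 * 11 * 10 * 9 * 8 * 7 * 6 * 5 * 4 * 3 * 2 * fact(1)
= 13 * 12 * 11 * 10 * 9 * 8 * 7 * 6 * 5 * 4 * 3 * 2 * 1
= 6227020800


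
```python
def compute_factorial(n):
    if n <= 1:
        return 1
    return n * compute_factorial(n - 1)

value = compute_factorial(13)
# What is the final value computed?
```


compute_factorial(13)
= 13 * compute_factorial(12)
= 13 * 12 * compute_factorial(11)
= 13 * 12 * 11 * compute_factorial(10)
= 13 * 12 * 11 * 10 * compute_factorial(9)
= 13 * 12 * 11 * 10 * 9 * compute_factorial(8)
= 13 * 12 * 11 * 10 * 9 * 8 * compute_factorial(7)
= 13 * 12 * 11 * 10 * 9 * 8 * 7 * compute_factorial(6)
= 13 * 12 * 11 * 10 * 9 * 8 * 7 * 6 * compute_factorial(5)
= 13 * 12 * 11 * 10 * 9 * 8 * 7 * 6 * 5 * compute_factorial(4)
= 13 * 12 * 11 * 10 * 9 * 8 * 7 * 6 * 5 * 4 * compute_factorial(3)
= 13 * 12 * 11 * 10 * 9 * 8 * 7 * 6 * 5 * 4 * 3 * compute_factorial(2)
= 13 * 12 * 11 * 10 * 9 * 8 * 7 * 6 * 5 * 4 * 3 * 2 * compute_factorial(1)
= 13 * 12 * 11 * 10 * 9 * 8 * 7 * 6 * 5 * 4 * 3 * 2 * 1
= 6227020800


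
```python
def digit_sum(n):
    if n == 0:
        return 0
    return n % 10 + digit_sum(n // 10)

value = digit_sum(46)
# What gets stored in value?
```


digit_sum(46)
= 6 + digit_sum(4)
= 6 + 4 + digit_sum(0)
= 6 + 4 + 0
= 10


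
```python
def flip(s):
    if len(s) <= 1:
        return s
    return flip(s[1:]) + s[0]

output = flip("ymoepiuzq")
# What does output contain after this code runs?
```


flip("ymoepiuzq")
= flip("moepiuzq") + "y"
= flip("oepiuzq") + "m" + "y"
= flip("epiuzq") + "o" + "m" + "y"
= flip("piuzq") + "e" + "o" + "m" + "y"
= flip("iuzq") + "p" + "e" + "o" + "m" + "y"
= flip("uzq") + "i" + "p" + "e" + "o" + "m" + "y"
= flip("zq") + "u" + "i" + "p" + "e" + "o" + "m" + "y"
= flip("q") + "z" + "u" + "i" + "p" + "e" + "o" + "m" + "y"
= "q" + "z" + "u" + "i" + "p" + "e" + "o" + "m" + "y"
= "qzuipeomy"


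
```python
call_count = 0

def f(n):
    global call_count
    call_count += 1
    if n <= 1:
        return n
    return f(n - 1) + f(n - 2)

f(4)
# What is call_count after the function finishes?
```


f(4) calls f(3) and f(2); each non-base call branches into two more.
Let C(k) = total number of calls made by f(k), including the call to f(k) itself.
Base cases: C(0) = 1, C(1) = 1
Recurrence: C(k) = 1 + C(k-1) + C(k-2)
  C(2) = 1 + C(1) + C(0) = 1 + 1 + 1 = 3
  C(3) = 1 + C(2) + C(1) = 1 + 3 + 1 = 5
  C(4) = 1 + C(3) + C(2) = 1 + 5 + 3 = 9
Total calls = C(4) = 9


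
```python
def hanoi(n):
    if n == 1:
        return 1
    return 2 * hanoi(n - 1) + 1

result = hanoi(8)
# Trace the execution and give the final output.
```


hanoi(8)
= 2 * hanoi(7) + 1
= 2 * (2 * hanoi(6) + 1) + 1
= 2 * (2 * (2 * hanoi(5) + 1) + 1) + 1
= 2 * (2 * (2 * (2 * hanoi(4) + 1) + 1) + 1) + 1
= 2 * (2 * (2 * (2 * (2 * hanoi(3) + 1) + 1) + 1) + 1) + 1
= 2 * (2 * (2 * (2 * (2 * (2 * hanoi(2) + 1) + 1) + 1) + 1) + 1) + 1
= 2 * (2 * (2 * (2 * (2 * (2 * (2 * hanoi(1) + 1) + 1) + 1) + 1) + 1) + 1) + 1
Now compute bottom-up:
hanoi(1) = 1
hanoi(2) = 2 * 1 + 1 = 3
hanoi(3) = 2 * 3 + 1 = 7
hanoi(4) = 2 * 7 + 1 = 15
hanoi(5) = 2 * 15 + 1 = 31
hanoi(6) = 2 * 31 + 1 = 63
hanoi(7) = 2 * 63 + 1 = 127
hanoi(8) = 2 * 127 + 1 = 255
= 255


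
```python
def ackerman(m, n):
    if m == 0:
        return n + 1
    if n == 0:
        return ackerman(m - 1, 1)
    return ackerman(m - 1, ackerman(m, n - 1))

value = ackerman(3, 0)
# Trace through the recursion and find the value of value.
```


ackerman(3, 0)
n == 0: return ackerman(2, 1)
= ackerman(2, 1) = 5
= 5


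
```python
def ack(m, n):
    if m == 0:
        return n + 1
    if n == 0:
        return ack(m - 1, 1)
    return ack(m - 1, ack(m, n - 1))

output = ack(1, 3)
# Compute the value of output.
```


ack(1, 3)
= ack(0, ack(1, 2))
First compute ack(1, 2) = 4
= ack(0, 4)
= 5


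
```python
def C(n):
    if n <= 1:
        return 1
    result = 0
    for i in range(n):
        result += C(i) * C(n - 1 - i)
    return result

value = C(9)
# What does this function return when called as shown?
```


C(9)
= sum of C(i) * C(9-1-i) for i in 0..8
First compute sub-values bottom-up:
  C(0) = 1, C(1) = 1
  C(2) = 1*1 + 1*1 = 2
  C(3) = 1*2 + 1*1 + 2*1 = 5
  C(4) = 1*5 + 1*2 + 2*1 + 5*1 = 14
  C(5) = 1*14 + 1*5 + 2*2 + 5*1 + 14*1 = 42
  C(6) = 1*42 + 1*14 + 2*5 + 5*2 + 14*1 + 42*1 = 132
  C(7) = 1*132 + 1*42 + 2*14 + 5*5 + 14*2 + 42*1 + 132*1 = 429
  C(8) = 1*429 + 1*132 + 2*42 + 5*14 + 14*5 + 42*2 + 132*1 + 429*1 = 1430
Now C(9):
  C(0)*C(8) = 1*1430 = 1430
  C(1)*C(7) = 1*429 = 429
  C(2)*C(6) = 2*132 = 264
  C(3)*C(5) = 5*42 = 210
  C(4)*C(4) = 14*14 = 196
  C(5)*C(3) = 42*5 = 210
  C(6)*C(2) = 132*2 = 264
  C(7)*C(1) = 429*1 = 429
  C(8)*C(0) = 1430*1 = 1430
= 1430 + 429 + 264 + 210 + 196 + 210 + 264 + 429 + 1430
= 4862


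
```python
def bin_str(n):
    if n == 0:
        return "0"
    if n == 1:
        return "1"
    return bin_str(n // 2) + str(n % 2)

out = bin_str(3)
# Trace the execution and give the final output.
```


bin_str(3)
= bin_str(1) + "1"
= "1" + "1"
= "11"


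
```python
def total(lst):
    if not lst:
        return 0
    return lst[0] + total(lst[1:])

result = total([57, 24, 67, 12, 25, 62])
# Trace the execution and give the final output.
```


total([57, 24, 67, 12, 25, 62])
= 57 + total([24, 67, 12, 25, 62])
= 57 + 24 + total([67, 12, 25, 62])
= 57 + 24 + 67 + total([12, 25, 62])
= 57 + 24 + 67 + 12 + total([25, 62])
= 57 + 24 + 67 + 12 + 25 + total([62])
= 57 + 24 + 67 + 12 + 25 + 62 + total([])
= 57 + 24 + 67 + 12 + 25 + 62 + 0
= 247


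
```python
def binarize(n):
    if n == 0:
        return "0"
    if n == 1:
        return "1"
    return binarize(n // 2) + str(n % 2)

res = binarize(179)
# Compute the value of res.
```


binarize(179)
= binarize(89) + "1"
= binarize(44) + "1" + "1"
= binarize(22) + "0" + "1" + "1"
= binarize(11) + "0" + "0" + "1" + "1"
= binarize(5) + "1" + "0" + "0" + "1" + "1"
= binarize(2) + "1" + "1" + "0" + "0" + "1" + "1"
= binarize(1) + "0" + "1" + "1" + "0" + "0" + "1" + "1"
= "1" + "0" + "1" + "1" + "0" + "0" + "1" + "1"
= "10110011"


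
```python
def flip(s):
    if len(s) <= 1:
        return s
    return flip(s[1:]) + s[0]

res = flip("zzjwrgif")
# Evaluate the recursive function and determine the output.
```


flip("zzjwrgif")
= flip("zjwrgif") + "z"
= flip("jwrgif") + "z" + "z"
= flip("wrgif") + "j" + "z" + "z"
= flip("rgif") + "w" + "j" + "z" + "z"
= flip("gif") + "r" + "w" + "j" + "z" + "z"
= flip("if") + "g" + "r" + "w" + "j" + "z" + "z"
= flip("f") + "i" + "g" + "r" + "w" + "j" + "z" + "z"
= "f" + "i" + "g" + "r" + "w" + "j" + "z" + "z"
= "figrwjzz"


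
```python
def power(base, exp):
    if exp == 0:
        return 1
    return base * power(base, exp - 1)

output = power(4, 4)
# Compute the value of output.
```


power(4, 4)
= 4 * power(4, 3)
= 4 * 4 * power(4, 2)
= 4 * 4 * 4 * power(4, 1)
= 4 * 4 * 4 * 4 * power(4, 0)
= 4 * 4 * 4 * 4 * 1
= 256


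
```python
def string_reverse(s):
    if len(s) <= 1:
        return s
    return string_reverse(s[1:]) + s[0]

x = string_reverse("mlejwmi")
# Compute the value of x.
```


string_reverse("mlejwmi")
= string_reverse("lejwmi") + "m"
= string_reverse("ejwmi") + "l" + "m"
= string_reverse("jwmi") + "e" + "l" + "m"
= string_reverse("wmi") + "j" + "e" + "l" + "m"
= string_reverse("mi") + "w" + "j" + "e" + "l" + "m"
= string_reverse("i") + "m" + "w" + "j" + "e" + "l" + "m"
= "i" + "m" + "w" + "j" + "e" + "l" + "m"
= "imwjelm"


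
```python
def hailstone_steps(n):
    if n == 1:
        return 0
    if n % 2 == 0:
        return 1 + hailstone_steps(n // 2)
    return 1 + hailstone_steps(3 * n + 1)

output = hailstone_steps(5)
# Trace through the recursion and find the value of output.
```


hailstone_steps(5)
5 is odd -> 3*5+1 = 16 -> hailstone_steps(16)
16 is even -> hailstone_steps(8)
8 is even -> hailstone_steps(4)
4 is even -> hailstone_steps(2)
2 is even -> hailstone_steps(1)
Reached 1 after 5 steps
= 5


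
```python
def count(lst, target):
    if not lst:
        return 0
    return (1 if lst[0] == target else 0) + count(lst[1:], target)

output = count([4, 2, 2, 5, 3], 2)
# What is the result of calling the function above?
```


count([4, 2, 2, 5, 3], 2)
lst[0]=4 != 2: 0 + count([2, 2, 5, 3], 2)
lst[0]=2 == 2: 1 + count([2, 5, 3], 2)
lst[0]=2 == 2: 1 + count([5, 3], 2)
lst[0]=5 != 2: 0 + count([3], 2)
lst[0]=3 != 2: 0 + count([], 2)
= 2


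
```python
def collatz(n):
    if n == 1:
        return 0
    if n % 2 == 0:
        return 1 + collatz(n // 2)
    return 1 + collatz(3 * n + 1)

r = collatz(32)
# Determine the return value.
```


collatz(32)
32 is even -> collatz(16)
16 is even -> collatz(8)
8 is even -> collatz(4)
4 is even -> collatz(2)
2 is even -> collatz(1)
Reached 1 after 5 steps
= 5


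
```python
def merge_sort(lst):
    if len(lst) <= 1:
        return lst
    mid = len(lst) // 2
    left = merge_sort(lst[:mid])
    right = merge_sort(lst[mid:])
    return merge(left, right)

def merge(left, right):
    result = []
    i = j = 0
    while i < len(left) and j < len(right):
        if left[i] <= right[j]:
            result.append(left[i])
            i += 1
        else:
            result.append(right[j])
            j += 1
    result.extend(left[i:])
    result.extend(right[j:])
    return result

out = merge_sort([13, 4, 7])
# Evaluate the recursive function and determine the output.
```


merge_sort([13, 4, 7])
Split into [13] and [4, 7]
Left sorted: [13]
Right sorted: [4, 7]
Merge [13] and [4, 7]
= [4, 7, 13]


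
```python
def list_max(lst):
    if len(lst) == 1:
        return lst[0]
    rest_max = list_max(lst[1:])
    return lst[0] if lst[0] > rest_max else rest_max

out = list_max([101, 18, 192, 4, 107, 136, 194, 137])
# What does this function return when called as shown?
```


list_max([101, 18, 192, 4, 107, 136, 194, 137])
= compare 101 with list_max([18, 192, 4, 107, 136, 194, 137])
= compare 18 with list_max([192, 4, 107, 136, 194, 137])
= compare 192 with list_max([4, 107, 136, 194, 137])
= compare 4 with list_max([107, 136, 194, 137])
= compare 107 with list_max([136, 194, 137])
= compare 136 with list_max([194, 137])
= compare 194 with list_max([137])
Base: list_max([137]) = 137
compare 194 with 137: max = 194
compare 136 with 194: max = 194
compare 107 with 194: max = 194
compare 4 with 194: max = 194
compare 192 with 194: max = 194
compare 18 with 194: max = 194
compare 101 with 194: max = 194
= 194


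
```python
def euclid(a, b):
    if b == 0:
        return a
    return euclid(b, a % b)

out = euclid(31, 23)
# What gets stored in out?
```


euclid(31, 23)
= euclid(23, 31 % 23) = euclid(23, 8)
= euclid(8, 23 % 8) = euclid(8, 7)
= euclid(7, 8 % 7) = euclid(7, 1)
= euclid(1, 7 % 1) = euclid(1, 0)
b == 0, return a = 1


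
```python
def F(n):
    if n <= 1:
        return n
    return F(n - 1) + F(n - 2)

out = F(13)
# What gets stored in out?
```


F(13)
= F(12) + F(11)
= (F(11) + F(10)) + F(11)
Computing bottom-up: F(0)=0, F(1)=1, F(2)=1, F(3)=2, F(4)=3, F(5)=5, F(6)=8, F(7)=13, F(8)=21, F(9)=34, F(10)=55, F(11)=89, F(12)=144, F(13)=233
= 233


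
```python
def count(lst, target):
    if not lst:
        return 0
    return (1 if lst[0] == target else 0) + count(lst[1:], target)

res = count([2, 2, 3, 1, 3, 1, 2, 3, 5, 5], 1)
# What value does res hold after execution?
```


count([2, 2, 3, 1, 3, 1, 2, 3, 5, 5], 1)
lst[0]=2 != 1: 0 + count([2, 3, 1, 3, 1, 2, 3, 5, 5], 1)
lst[0]=2 != 1: 0 + count([3, 1, 3, 1, 2, 3, 5, 5], 1)
lst[0]=3 != 1: 0 + count([1, 3, 1, 2, 3, 5, 5], 1)
lst[0]=1 == 1: 1 + count([3, 1, 2, 3, 5, 5], 1)
lst[0]=3 != 1: 0 + count([1, 2, 3, 5, 5], 1)
lst[0]=1 == 1: 1 + count([2, 3, 5, 5], 1)
lst[0]=2 != 1: 0 + count([3, 5, 5], 1)
lst[0]=3 != 1: 0 + count([5, 5], 1)
lst[0]=5 != 1: 0 + count([5], 1)
lst[0]=5 != 1: 0 + count([], 1)
= 2


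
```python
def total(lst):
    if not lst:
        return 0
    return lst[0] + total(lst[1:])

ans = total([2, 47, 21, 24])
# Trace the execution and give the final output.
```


total([2, 47, 21, 24])
= 2 + total([47, 21, 24])
= 2 + 47 + total([21, 24])
= 2 + 47 + 21 + total([24])
= 2 + 47 + 21 + 24 + total([])
= 2 + 47 + 21 + 24 + 0
= 94


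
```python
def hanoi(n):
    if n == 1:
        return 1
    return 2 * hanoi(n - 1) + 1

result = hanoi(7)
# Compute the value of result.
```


hanoi(7)
= 2 * hanoi(6) + 1
= 2 * (2 * hanoi(5) + 1) + 1
= 2 * (2 * (2 * hanoi(4) + 1) + 1) + 1
= 2 * (2 * (2 * (2 * hanoi(3) + 1) + 1) + 1) + 1
= 2 * (2 * (2 * (2 * (2 * hanoi(2) + 1) + 1) + 1) + 1) + 1
= 2 * (2 * (2 * (2 * (2 * (2 * hanoi(1) + 1) + 1) + 1) + 1) + 1) + 1
Now compute bottom-up:
hanoi(1) = 1
hanoi(2) = 2 * 1 + 1 = 3
hanoi(3) = 2 * 3 + 1 = 7
hanoi(4) = 2 * 7 + 1 = 15
hanoi(5) = 2 * 15 + 1 = 31
hanoi(6) = 2 * 31 + 1 = 63
hanoi(7) = 2 * 63 + 1 = 127
= 127


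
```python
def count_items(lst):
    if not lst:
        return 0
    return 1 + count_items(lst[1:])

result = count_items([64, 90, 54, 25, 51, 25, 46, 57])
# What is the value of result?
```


count_items([64, 90, 54, 25, 51, 25, 46, 57])
= 1 + count_items([90, 54, 25, 51, 25, 46, 57])
= 1 + 1 + count_items([54, 25, 51, 25, 46, 57])
= 1 + 1 + 1 + count_items([25, 51, 25, 46, 57])
= 1 + 1 + 1 + 1 + count_items([51, 25, 46, 57])
= 1 + 1 + 1 + 1 + 1 + count_items([25, 46, 57])
= 1 + 1 + 1 + 1 + 1 + 1 + count_items([46, 57])
= 1 + 1 + 1 + 1 + 1 + 1 + 1 + count_items([57])
= 1 + 1 + 1 + 1 + 1 + 1 + 1 + 1 + count_items([])
= 1 + 1 + 1 + 1 + 1 + 1 + 1 + 1 + 0
= 8


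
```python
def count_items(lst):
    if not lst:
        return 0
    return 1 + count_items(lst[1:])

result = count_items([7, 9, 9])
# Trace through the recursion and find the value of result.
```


count_items([7, 9, 9])
= 1 + count_items([9, 9])
= 1 + 1 + count_items([9])
= 1 + 1 + 1 + count_items([])
= 1 + 1 + 1 + 0
= 3


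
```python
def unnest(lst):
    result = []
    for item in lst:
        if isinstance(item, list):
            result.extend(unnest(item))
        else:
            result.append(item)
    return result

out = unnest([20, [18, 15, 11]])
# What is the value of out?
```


unnest([20, [18, 15, 11]])
Processing each element:
  20 is not a list -> append 20
  [18, 15, 11] is a list -> unnest recursively -> [18, 15, 11]
= [20, 18, 15, 11]


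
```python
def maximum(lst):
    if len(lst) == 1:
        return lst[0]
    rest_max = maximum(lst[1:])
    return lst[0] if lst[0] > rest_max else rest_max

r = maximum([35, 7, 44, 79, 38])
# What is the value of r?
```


maximum([35, 7, 44, 79, 38])
= compare 35 with maximum([7, 44, 79, 38])
= compare 7 with maximum([44, 79, 38])
= compare 44 with maximum([79, 38])
= compare 79 with maximum([38])
Base: maximum([38]) = 38
compare 79 with 38: max = 79
compare 44 with 79: max = 79
compare 7 with 79: max = 79
compare 35 with 79: max = 79
= 79


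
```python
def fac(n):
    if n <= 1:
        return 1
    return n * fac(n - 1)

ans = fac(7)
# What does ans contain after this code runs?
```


fac(7)
= 7 * fac(6)
= 7 * 6 * fac(5)
= 7 * 6 * 5 * fac(4)
= 7 * 6 * 5 * 4 * fac(3)
= 7 * 6 * 5 * 4 * 3 * fac(2)
= 7 * 6 * 5 * 4 * 3 * 2 * fac(1)
= 7 * 6 * 5 * 4 * 3 * 2 * 1
= 5040


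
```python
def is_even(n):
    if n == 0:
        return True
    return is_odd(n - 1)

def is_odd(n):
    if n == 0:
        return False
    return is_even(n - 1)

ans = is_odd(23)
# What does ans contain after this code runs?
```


is_odd(23)
= is_even(22)
= is_odd(21)
= is_even(20)
= is_odd(19)
= is_even(18)
= is_odd(17)
= is_even(16)
= is_odd(15)
= is_even(14)
= is_odd(13)
= is_even(12)
= is_odd(11)
= is_even(10)
= is_odd(9)
= is_even(8)
= is_odd(7)
= is_even(6)
= is_odd(5)
= is_even(4)
= is_odd(3)
= is_even(2)
= is_odd(1)
= is_even(0)
n == 0: return True
= True


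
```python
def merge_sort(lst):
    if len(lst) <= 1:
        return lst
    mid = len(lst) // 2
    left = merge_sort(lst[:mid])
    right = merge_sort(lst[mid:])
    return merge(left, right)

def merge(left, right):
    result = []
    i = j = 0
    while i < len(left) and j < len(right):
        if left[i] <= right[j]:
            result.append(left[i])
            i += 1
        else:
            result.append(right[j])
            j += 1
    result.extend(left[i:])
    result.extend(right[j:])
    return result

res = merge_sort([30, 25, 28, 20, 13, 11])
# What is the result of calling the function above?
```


merge_sort([30, 25, 28, 20, 13, 11])
Split into [30, 25, 28] and [20, 13, 11]
Left sorted: [25, 28, 30]
Right sorted: [11, 13, 20]
Merge [25, 28, 30] and [11, 13, 20]
= [11, 13, 20, 25, 28, 30]


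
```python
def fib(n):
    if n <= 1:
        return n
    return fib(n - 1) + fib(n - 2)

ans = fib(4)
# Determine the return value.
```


fib(4)
= fib(3) + fib(2)
= (fib(2) + fib(1)) + fib(2)
Computing bottom-up: fib(0)=0, fib(1)=1, fib(2)=1, fib(3)=2, fib(4)=3
= 3


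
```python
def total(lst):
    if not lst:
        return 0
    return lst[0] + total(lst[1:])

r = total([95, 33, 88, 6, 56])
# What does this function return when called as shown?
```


total([95, 33, 88, 6, 56])
= 95 + total([33, 88, 6, 56])
= 95 + 33 + total([88, 6, 56])
= 95 + 33 + 88 + total([6, 56])
= 95 + 33 + 88 + 6 + total([56])
= 95 + 33 + 88 + 6 + 56 + total([])
= 95 + 33 + 88 + 6 + 56 + 0
= 278


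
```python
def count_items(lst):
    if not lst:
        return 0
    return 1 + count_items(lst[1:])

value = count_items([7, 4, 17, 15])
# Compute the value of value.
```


count_items([7, 4, 17, 15])
= 1 + count_items([4, 17, 15])
= 1 + 1 + count_items([17, 15])
= 1 + 1 + 1 + count_items([15])
= 1 + 1 + 1 + 1 + count_items([])
= 1 + 1 + 1 + 1 + 0
= 4


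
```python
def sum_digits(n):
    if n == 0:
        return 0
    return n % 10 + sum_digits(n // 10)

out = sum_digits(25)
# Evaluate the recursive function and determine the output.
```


sum_digits(25)
= 5 + sum_digits(2)
= 5 + 2 + sum_digits(0)
= 5 + 2 + 0
= 7


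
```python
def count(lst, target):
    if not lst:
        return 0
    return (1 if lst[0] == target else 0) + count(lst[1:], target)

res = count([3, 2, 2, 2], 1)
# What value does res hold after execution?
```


count([3, 2, 2, 2], 1)
lst[0]=3 != 1: 0 + count([2, 2, 2], 1)
lst[0]=2 != 1: 0 + count([2, 2], 1)
lst[0]=2 != 1: 0 + count([2], 1)
lst[0]=2 != 1: 0 + count([], 1)
= 0


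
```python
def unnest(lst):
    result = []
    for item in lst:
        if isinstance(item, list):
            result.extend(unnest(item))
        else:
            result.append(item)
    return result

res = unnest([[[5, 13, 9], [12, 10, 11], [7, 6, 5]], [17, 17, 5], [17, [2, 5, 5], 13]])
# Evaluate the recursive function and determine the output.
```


unnest([[[5, 13, 9], [12, 10, 11], [7, 6, 5]], [17, 17, 5], [17, [2, 5, 5], 13]])
Processing each element:
  [[5, 13, 9], [12, 10, 11], [7, 6, 5]] is a list -> unnest recursively -> [5, 13, 9, 12, 10, 11, 7, 6, 5]
  [17, 17, 5] is a list -> unnest recursively -> [17, 17, 5]
  [17, [2, 5, 5], 13] is a list -> unnest recursively -> [17, 2, 5, 5, 13]
= [5, 13, 9, 12, 10, 11, 7, 6, 5, 17, 17, 5, 17, 2, 5, 5, 13]


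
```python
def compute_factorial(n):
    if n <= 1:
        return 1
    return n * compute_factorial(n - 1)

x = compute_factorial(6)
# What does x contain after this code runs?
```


compute_factorial(6)
= 6 * compute_factorial(5)
= 6 * 5 * compute_factorial(4)
= 6 * 5 * 4 * compute_factorial(3)
= 6 * 5 * 4 * 3 * compute_factorial(2)
= 6 * 5 * 4 * 3 * 2 * compute_factorial(1)
= 6 * 5 * 4 * 3 * 2 * 1
= 720


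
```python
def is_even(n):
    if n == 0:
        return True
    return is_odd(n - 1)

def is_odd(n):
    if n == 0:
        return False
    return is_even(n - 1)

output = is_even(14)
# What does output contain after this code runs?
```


is_even(14)
= is_odd(13)
= is_even(12)
= is_odd(11)
= is_even(10)
= is_odd(9)
= is_even(8)
= is_odd(7)
= is_even(6)
= is_odd(5)
= is_even(4)
= is_odd(3)
= is_even(2)
= is_odd(1)
= is_even(0)
n == 0: return True
= True


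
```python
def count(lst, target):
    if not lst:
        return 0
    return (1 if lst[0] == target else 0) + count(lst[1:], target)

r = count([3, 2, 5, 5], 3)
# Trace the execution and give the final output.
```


count([3, 2, 5, 5], 3)
lst[0]=3 == 3: 1 + count([2, 5, 5], 3)
lst[0]=2 != 3: 0 + count([5, 5], 3)
lst[0]=5 != 3: 0 + count([5], 3)
lst[0]=5 != 3: 0 + count([], 3)
= 1


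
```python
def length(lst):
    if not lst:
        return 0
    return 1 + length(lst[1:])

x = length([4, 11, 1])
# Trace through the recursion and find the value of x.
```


length([4, 11, 1])
= 1 + length([11, 1])
= 1 + 1 + length([1])
= 1 + 1 + 1 + length([])
= 1 + 1 + 1 + 0
= 3


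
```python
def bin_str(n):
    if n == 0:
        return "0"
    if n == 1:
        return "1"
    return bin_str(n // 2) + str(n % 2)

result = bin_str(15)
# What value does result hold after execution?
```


bin_str(15)
= bin_str(7) + "1"
= bin_str(3) + "1" + "1"
= bin_str(1) + "1" + "1" + "1"
= "1" + "1" + "1" + "1"
= "1111"


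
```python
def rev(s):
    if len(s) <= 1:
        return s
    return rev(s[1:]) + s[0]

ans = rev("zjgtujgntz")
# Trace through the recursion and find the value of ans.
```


rev("zjgtujgntz")
= rev("jgtujgntz") + "z"
= rev("gtujgntz") + "j" + "z"
= rev("tujgntz") + "g" + "j" + "z"
= rev("ujgntz") + "t" + "g" + "j" + "z"
= rev("jgntz") + "u" + "t" + "g" + "j" + "z"
= rev("gntz") + "j" + "u" + "t" + "g" + "j" + "z"
= rev("ntz") + "g" + "j" + "u" + "t" + "g" + "j" + "z"
= rev("tz") + "n" + "g" + "j" + "u" + "t" + "g" + "j" + "z"
= rev("z") + "t" + "n" + "g" + "j" + "u" + "t" + "g" + "j" + "z"
= "z" + "t" + "n" + "g" + "j" + "u" + "t" + "g" + "j" + "z"
= "ztngjutgjz"


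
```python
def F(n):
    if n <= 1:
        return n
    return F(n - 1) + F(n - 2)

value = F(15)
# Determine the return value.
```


F(15)
= F(14) + F(13)
= (F(13) + F(12)) + F(13)
Computing bottom-up: F(0)=0, F(1)=1, F(2)=1, F(3)=2, F(4)=3, F(5)=5, F(6)=8, F(7)=13, F(8)=21, F(9)=34, F(10)=55, F(11)=89, F(12)=144, F(13)=233, F(14)=377, F(15)=610
= 610


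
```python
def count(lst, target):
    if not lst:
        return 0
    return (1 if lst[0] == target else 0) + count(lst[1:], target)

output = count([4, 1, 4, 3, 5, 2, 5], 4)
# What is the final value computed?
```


count([4, 1, 4, 3, 5, 2, 5], 4)
lst[0]=4 == 4: 1 + count([1, 4, 3, 5, 2, 5], 4)
lst[0]=1 != 4: 0 + count([4, 3, 5, 2, 5], 4)
lst[0]=4 == 4: 1 + count([3, 5, 2, 5], 4)
lst[0]=3 != 4: 0 + count([5, 2, 5], 4)
lst[0]=5 != 4: 0 + count([2, 5], 4)
lst[0]=2 != 4: 0 + count([5], 4)
lst[0]=5 != 4: 0 + count([], 4)
= 2


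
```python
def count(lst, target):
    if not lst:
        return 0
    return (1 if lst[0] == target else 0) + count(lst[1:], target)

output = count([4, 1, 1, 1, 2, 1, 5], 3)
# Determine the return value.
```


count([4, 1, 1, 1, 2, 1, 5], 3)
lst[0]=4 != 3: 0 + count([1, 1, 1, 2, 1, 5], 3)
lst[0]=1 != 3: 0 + count([1, 1, 2, 1, 5], 3)
lst[0]=1 != 3: 0 + count([1, 2, 1, 5], 3)
lst[0]=1 != 3: 0 + count([2, 1, 5], 3)
lst[0]=2 != 3: 0 + count([1, 5], 3)
lst[0]=1 != 3: 0 + count([5], 3)
lst[0]=5 != 3: 0 + count([], 3)
= 0


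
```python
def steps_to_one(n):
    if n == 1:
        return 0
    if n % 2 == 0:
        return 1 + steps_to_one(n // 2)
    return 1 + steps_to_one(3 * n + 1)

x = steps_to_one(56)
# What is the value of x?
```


steps_to_one(56)
56 is even -> steps_to_one(28)
28 is even -> steps_to_one(14)
14 is even -> steps_to_one(7)
7 is odd -> 3*7+1 = 22 -> steps_to_one(22)
22 is even -> steps_to_one(11)
11 is odd -> 3*11+1 = 34 -> steps_to_one(34)
34 is even -> steps_to_one(17)
17 is odd -> 3*17+1 = 52 -> steps_to_one(52)
52 is even -> steps_to_one(26)
26 is even -> steps_to_one(13)
13 is odd -> 3*13+1 = 40 -> steps_to_one(40)
40 is even -> steps_to_one(20)
20 is even -> steps_to_one(10)
10 is even -> steps_to_one(5)
5 is odd -> 3*5+1 = 16 -> steps_to_one(16)
16 is even -> steps_to_one(8)
8 is even -> steps_to_one(4)
4 is even -> steps_to_one(2)
2 is even -> steps_to_one(1)
Reached 1 after 19 steps
= 19


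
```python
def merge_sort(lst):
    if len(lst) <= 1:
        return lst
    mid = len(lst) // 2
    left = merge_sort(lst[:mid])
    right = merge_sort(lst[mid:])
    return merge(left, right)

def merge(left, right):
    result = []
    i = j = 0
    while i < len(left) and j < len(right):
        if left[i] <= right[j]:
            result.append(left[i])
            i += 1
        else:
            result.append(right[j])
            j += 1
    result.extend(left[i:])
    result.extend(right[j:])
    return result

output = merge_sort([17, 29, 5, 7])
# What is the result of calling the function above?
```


merge_sort([17, 29, 5, 7])
Split into [17, 29] and [5, 7]
Left sorted: [17, 29]
Right sorted: [5, 7]
Merge [17, 29] and [5, 7]
= [5, 7, 17, 29]


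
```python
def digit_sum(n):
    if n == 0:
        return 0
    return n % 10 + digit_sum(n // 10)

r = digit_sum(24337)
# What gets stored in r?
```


digit_sum(24337)
= 7 + digit_sum(2433)
= 7 + 3 + digit_sum(243)
= 7 + 3 + 3 + digit_sum(24)
= 7 + 3 + 3 + 4 + digit_sum(2)
= 7 + 3 + 3 + 4 + 2 + digit_sum(0)
= 7 + 3 + 3 + 4 + 2 + 0
= 19


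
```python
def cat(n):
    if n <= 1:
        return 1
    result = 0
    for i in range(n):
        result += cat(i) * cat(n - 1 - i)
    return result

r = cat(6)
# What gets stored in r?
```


cat(6)
= sum of cat(i) * cat(6-1-i) for i in 0..5
First compute sub-values bottom-up:
  cat(0) = 1, cat(1) = 1
  cat(2) = 1*1 + 1*1 = 2
  cat(3) = 1*2 + 1*1 + 2*1 = 5
  cat(4) = 1*5 + 1*2 + 2*1 + 5*1 = 14
  cat(5) = 1*14 + 1*5 + 2*2 + 5*1 + 14*1 = 42
Now cat(6):
  cat(0)*cat(5) = 1*42 = 42
  cat(1)*cat(4) = 1*14 = 14
  cat(2)*cat(3) = 2*5 = 10
  cat(3)*cat(2) = 5*2 = 10
  cat(4)*cat(1) = 14*1 = 14
  cat(5)*cat(0) = 42*1 = 42
= 42 + 14 + 10 + 10 + 14 + 42
= 132


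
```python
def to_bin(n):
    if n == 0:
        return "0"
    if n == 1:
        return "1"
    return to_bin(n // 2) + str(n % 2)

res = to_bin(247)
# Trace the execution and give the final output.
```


to_bin(247)
= to_bin(123) + "1"
= to_bin(61) + "1" + "1"
= to_bin(30) + "1" + "1" + "1"
= to_bin(15) + "0" + "1" + "1" + "1"
= to_bin(7) + "1" + "0" + "1" + "1" + "1"
= to_bin(3) + "1" + "1" + "0" + "1" + "1" + "1"
= to_bin(1) + "1" + "1" + "1" + "0" + "1" + "1" + "1"
= "1" + "1" + "1" + "1" + "0" + "1" + "1" + "1"
= "11110111"


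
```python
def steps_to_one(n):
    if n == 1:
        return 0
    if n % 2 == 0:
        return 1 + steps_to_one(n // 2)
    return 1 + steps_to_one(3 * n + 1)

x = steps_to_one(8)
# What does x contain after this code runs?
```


steps_to_one(8)
8 is even -> steps_to_one(4)
4 is even -> steps_to_one(2)
2 is even -> steps_to_one(1)
Reached 1 after 3 steps
= 3


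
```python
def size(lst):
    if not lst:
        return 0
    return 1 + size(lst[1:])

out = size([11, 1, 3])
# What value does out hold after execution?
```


size([11, 1, 3])
= 1 + size([1, 3])
= 1 + 1 + size([3])
= 1 + 1 + 1 + size([])
= 1 + 1 + 1 + 0
= 3


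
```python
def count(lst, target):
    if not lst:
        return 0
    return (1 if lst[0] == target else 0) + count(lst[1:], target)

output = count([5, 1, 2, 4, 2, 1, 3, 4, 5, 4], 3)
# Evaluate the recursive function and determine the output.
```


count([5, 1, 2, 4, 2, 1, 3, 4, 5, 4], 3)
lst[0]=5 != 3: 0 + count([1, 2, 4, 2, 1, 3, 4, 5, 4], 3)
lst[0]=1 != 3: 0 + count([2, 4, 2, 1, 3, 4, 5, 4], 3)
lst[0]=2 != 3: 0 + count([4, 2, 1, 3, 4, 5, 4], 3)
lst[0]=4 != 3: 0 + count([2, 1, 3, 4, 5, 4], 3)
lst[0]=2 != 3: 0 + count([1, 3, 4, 5, 4], 3)
lst[0]=1 != 3: 0 + count([3, 4, 5, 4], 3)
lst[0]=3 == 3: 1 + count([4, 5, 4], 3)
lst[0]=4 != 3: 0 + count([5, 4], 3)
lst[0]=5 != 3: 0 + count([4], 3)
lst[0]=4 != 3: 0 + count([], 3)
= 1


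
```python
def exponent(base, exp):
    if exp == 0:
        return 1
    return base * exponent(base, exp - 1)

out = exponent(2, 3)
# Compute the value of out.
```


exponent(2, 3)
= 2 * exponent(2, 2)
= 2 * 2 * exponent(2, 1)
= 2 * 2 * 2 * exponent(2, 0)
= 2 * 2 * 2 * 1
= 8


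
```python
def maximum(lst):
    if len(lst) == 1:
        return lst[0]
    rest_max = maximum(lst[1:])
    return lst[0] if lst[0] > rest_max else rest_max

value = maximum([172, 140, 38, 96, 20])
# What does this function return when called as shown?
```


maximum([172, 140, 38, 96, 20])
= compare 172 with maximum([140, 38, 96, 20])
= compare 140 with maximum([38, 96, 20])
= compare 38 with maximum([96, 20])
= compare 96 with maximum([20])
Base: maximum([20]) = 20
compare 96 with 20: max = 96
compare 38 with 96: max = 96
compare 140 with 96: max = 140
compare 172 with 140: max = 172
= 172


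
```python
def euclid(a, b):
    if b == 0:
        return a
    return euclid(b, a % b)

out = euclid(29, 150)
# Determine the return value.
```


euclid(29, 150)
= euclid(150, 29 % 150) = euclid(150, 29)
= euclid(29, 150 % 29) = euclid(29, 5)
= euclid(5, 29 % 5) = euclid(5, 4)
= euclid(4, 5 % 4) = euclid(4, 1)
= euclid(1, 4 % 1) = euclid(1, 0)
b == 0, return a = 1


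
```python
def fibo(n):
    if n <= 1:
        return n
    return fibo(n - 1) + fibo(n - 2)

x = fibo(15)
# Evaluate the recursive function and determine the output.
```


fibo(15)
= fibo(14) + fibo(13)
= (fibo(13) + fibo(12)) + fibo(13)
Computing bottom-up: fibo(0)=0, fibo(1)=1, fibo(2)=1, fibo(3)=2, fibo(4)=3, fibo(5)=5, fibo(6)=8, fibo(7)=13, fibo(8)=21, fibo(9)=34, fibo(10)=55, fibo(11)=89, fibo(12)=144, fibo(13)=233, fibo(14)=377, fibo(15)=610
= 610


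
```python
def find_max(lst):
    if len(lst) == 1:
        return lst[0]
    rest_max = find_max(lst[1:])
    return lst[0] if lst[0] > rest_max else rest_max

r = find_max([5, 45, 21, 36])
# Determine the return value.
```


find_max([5, 45, 21, 36])
= compare 5 with find_max([45, 21, 36])
= compare 45 with find_max([21, 36])
= compare 21 with find_max([36])
Base: find_max([36]) = 36
compare 21 with 36: max = 36
compare 45 with 36: max = 45
compare 5 with 45: max = 45
= 45


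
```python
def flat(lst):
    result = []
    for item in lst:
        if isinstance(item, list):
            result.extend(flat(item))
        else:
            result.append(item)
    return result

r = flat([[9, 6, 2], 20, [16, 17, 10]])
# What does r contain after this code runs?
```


flat([[9, 6, 2], 20, [16, 17, 10]])
Processing each element:
  [9, 6, 2] is a list -> flat recursively -> [9, 6, 2]
  20 is not a list -> append 20
  [16, 17, 10] is a list -> flat recursively -> [16, 17, 10]
= [9, 6, 2, 20, 16, 17, 10]


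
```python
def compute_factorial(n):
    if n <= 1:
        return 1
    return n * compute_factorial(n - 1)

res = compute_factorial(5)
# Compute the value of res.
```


compute_factorial(5)
= 5 * compute_factorial(4)
= 5 * 4 * compute_factorial(3)
= 5 * 4 * 3 * compute_factorial(2)
= 5 * 4 * 3 * 2 * compute_factorial(1)
= 5 * 4 * 3 * 2 * 1
= 120


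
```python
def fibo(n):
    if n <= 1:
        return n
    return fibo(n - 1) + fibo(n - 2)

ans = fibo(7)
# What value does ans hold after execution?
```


fibo(7)
= fibo(6) + fibo(5)
= (fibo(5) + fibo(4)) + fibo(5)
Computing bottom-up: fibo(0)=0, fibo(1)=1, fibo(2)=1, fibo(3)=2, fibo(4)=3, fibo(5)=5, fibo(6)=8, fibo(7)=13
= 13


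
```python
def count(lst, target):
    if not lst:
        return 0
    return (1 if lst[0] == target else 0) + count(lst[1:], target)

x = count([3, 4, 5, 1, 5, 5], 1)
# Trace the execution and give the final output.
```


count([3, 4, 5, 1, 5, 5], 1)
lst[0]=3 != 1: 0 + count([4, 5, 1, 5, 5], 1)
lst[0]=4 != 1: 0 + count([5, 1, 5, 5], 1)
lst[0]=5 != 1: 0 + count([1, 5, 5], 1)
lst[0]=1 == 1: 1 + count([5, 5], 1)
lst[0]=5 != 1: 0 + count([5], 1)
lst[0]=5 != 1: 0 + count([], 1)
= 1


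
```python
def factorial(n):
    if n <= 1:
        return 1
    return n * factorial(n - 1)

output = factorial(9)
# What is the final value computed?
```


factorial(9)
= 9 * factorial(8)
= 9 * 8 * factorial(7)
= 9 * 8 * 7 * factorial(6)
= 9 * 8 * 7 * 6 * factorial(5)
= 9 * 8 * 7 * 6 * 5 * factorial(4)
= 9 * 8 * 7 * 6 * 5 * 4 * factorial(3)
= 9 * 8 * 7 * 6 * 5 * 4 * 3 * factorial(2)
= 9 * 8 * 7 * 6 * 5 * 4 * 3 * 2 * factorial(1)
= 9 * 8 * 7 * 6 * 5 * 4 * 3 * 2 * 1
= 362880


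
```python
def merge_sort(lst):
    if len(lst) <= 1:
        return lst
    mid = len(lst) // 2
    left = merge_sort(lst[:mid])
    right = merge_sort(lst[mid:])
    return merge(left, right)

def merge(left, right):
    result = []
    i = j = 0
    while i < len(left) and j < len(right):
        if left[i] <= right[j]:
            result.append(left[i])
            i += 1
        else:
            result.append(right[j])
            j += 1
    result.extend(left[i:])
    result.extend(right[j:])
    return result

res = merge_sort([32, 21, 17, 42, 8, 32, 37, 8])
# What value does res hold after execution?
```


merge_sort([32, 21, 17, 42, 8, 32, 37, 8])
Split into [32, 21, 17, 42] and [8, 32, 37, 8]
Left sorted: [17, 21, 32, 42]
Right sorted: [8, 8, 32, 37]
Merge [17, 21, 32, 42] and [8, 8, 32, 37]
= [8, 8, 17, 21, 32, 32, 37, 42]


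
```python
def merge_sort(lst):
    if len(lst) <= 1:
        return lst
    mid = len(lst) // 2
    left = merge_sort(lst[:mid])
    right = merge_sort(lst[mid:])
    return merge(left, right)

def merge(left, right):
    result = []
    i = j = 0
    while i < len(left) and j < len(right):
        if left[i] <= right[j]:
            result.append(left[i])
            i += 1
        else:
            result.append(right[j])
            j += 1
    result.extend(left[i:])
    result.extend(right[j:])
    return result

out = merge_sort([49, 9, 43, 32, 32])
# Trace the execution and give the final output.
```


merge_sort([49, 9, 43, 32, 32])
Split into [49, 9] and [43, 32, 32]
Left sorted: [9, 49]
Right sorted: [32, 32, 43]
Merge [9, 49] and [32, 32, 43]
= [9, 32, 32, 43, 49]


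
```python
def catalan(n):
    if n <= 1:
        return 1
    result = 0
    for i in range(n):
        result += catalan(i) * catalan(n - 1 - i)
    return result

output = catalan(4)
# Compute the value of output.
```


catalan(4)
= sum of catalan(i) * catalan(4-1-i) for i in 0..3
First compute sub-values bottom-up:
  catalan(0) = 1, catalan(1) = 1
  catalan(2) = 1*1 + 1*1 = 2
  catalan(3) = 1*2 + 1*1 + 2*1 = 5
Now catalan(4):
  catalan(0)*catalan(3) = 1*5 = 5
  catalan(1)*catalan(2) = 1*2 = 2
  catalan(2)*catalan(1) = 2*1 = 2
  catalan(3)*catalan(0) = 5*1 = 5
= 5 + 2 + 2 + 5
= 14


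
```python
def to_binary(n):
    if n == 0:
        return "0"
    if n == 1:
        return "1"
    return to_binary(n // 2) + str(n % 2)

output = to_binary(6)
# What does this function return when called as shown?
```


to_binary(6)
= to_binary(3) + "0"
= to_binary(1) + "1" + "0"
= "1" + "1" + "0"
= "110"


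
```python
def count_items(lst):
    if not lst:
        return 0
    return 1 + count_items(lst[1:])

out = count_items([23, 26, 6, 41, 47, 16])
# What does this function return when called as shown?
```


count_items([23, 26, 6, 41, 47, 16])
= 1 + count_items([26, 6, 41, 47, 16])
= 1 + 1 + count_items([6, 41, 47, 16])
= 1 + 1 + 1 + count_items([41, 47, 16])
= 1 + 1 + 1 + 1 + count_items([47, 16])
= 1 + 1 + 1 + 1 + 1 + count_items([16])
= 1 + 1 + 1 + 1 + 1 + 1 + count_items([])
= 1 + 1 + 1 + 1 + 1 + 1 + 0
= 6


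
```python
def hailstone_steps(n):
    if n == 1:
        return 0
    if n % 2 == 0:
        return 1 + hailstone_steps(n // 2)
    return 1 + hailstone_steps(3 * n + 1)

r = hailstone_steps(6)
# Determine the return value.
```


hailstone_steps(6)
6 is even -> hailstone_steps(3)
3 is odd -> 3*3+1 = 10 -> hailstone_steps(10)
10 is even -> hailstone_steps(5)
5 is odd -> 3*5+1 = 16 -> hailstone_steps(16)
16 is even -> hailstone_steps(8)
8 is even -> hailstone_steps(4)
4 is even -> hailstone_steps(2)
2 is even -> hailstone_steps(1)
Reached 1 after 8 steps
= 8
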